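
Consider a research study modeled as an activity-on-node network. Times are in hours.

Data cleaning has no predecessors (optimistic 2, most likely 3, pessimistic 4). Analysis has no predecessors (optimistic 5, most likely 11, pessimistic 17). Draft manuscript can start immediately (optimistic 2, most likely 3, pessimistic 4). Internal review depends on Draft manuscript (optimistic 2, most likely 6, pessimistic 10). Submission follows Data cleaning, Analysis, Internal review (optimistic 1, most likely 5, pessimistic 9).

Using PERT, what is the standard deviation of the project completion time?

te_Data cleaning = (2 + 4·3 + 4)/6 = 18/6 = 3; σ²_Data cleaning = ((4−2)/6)² = 0.111
te_Analysis = (5 + 4·11 + 17)/6 = 66/6 = 11; σ²_Analysis = ((17−5)/6)² = 4.000
te_Draft manuscript = (2 + 4·3 + 4)/6 = 18/6 = 3; σ²_Draft manuscript = ((4−2)/6)² = 0.111
te_Internal review = (2 + 4·6 + 10)/6 = 36/6 = 6; σ²_Internal review = ((10−2)/6)² = 1.778
te_Submission = (1 + 4·5 + 9)/6 = 30/6 = 5; σ²_Submission = ((9−1)/6)² = 1.778

Forward pass:
ES_Data cleaning = 0; EF_Data cleaning = 3
ES_Analysis = 0; EF_Analysis = 11
ES_Draft manuscript = 0; EF_Draft manuscript = 3
ES_Internal review = 3; EF_Internal review = 3+6 = 9
ES_Submission = max(EF_Data cleaning=3, EF_Analysis=11, EF_Internal review=9) = 11; EF_Submission = 11+5 = 16
Expected project duration μ = 16 hours. Critical path: Analysis → Submission.

Variance along critical path = 4.000 + 1.778 = 5.778
σ = √5.778 = 2.404 hours

2.40 hours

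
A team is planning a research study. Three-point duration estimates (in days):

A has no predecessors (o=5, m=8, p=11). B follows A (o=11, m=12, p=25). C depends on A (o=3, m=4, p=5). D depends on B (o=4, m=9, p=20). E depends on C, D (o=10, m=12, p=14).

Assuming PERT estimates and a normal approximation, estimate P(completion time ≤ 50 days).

te_A = (5 + 4·8 + 11)/6 = 48/6 = 8; σ²_A = ((11−5)/6)² = 1.000
te_B = (11 + 4·12 + 25)/6 = 84/6 = 14; σ²_B = ((25−11)/6)² = 5.444
te_C = (3 + 4·4 + 5)/6 = 24/6 = 4; σ²_C = ((5−3)/6)² = 0.111
te_D = (4 + 4·9 + 20)/6 = 60/6 = 10; σ²_D = ((20−4)/6)² = 7.111
te_E = (10 + 4·12 + 14)/6 = 72/6 = 12; σ²_E = ((14−10)/6)² = 0.444

Forward pass:
ES_A = 0; EF_A = 8
ES_B = 8; EF_B = 8+14 = 22
ES_C = 8; EF_C = 8+4 = 12
ES_D = 22; EF_D = 22+10 = 32
ES_E = max(EF_C=12, EF_D=32) = 32; EF_E = 32+12 = 44
Expected project duration μ = 44 days. Critical path: A → B → D → E.

Variance along critical path = 1.000 + 5.444 + 7.111 + 0.444 = 14.000; σ = √14.000 = 3.742 days.
Z = (50 − 44) / 3.742 = 1.604
P(T ≤ 50) = Φ(1.604) ≈ 0.946

0.946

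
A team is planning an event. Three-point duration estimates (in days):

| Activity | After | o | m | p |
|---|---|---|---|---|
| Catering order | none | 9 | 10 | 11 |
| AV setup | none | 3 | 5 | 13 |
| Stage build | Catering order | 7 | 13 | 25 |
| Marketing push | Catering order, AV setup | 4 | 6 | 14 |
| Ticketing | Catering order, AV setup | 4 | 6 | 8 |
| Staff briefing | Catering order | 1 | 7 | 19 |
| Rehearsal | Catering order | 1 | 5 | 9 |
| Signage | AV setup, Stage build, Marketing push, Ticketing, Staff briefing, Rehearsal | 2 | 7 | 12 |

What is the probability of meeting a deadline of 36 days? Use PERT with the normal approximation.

te_Catering order = (9 + 4·10 + 11)/6 = 60/6 = 10; σ²_Catering order = ((11−9)/6)² = 0.111
te_AV setup = (3 + 4·5 + 13)/6 = 36/6 = 6; σ²_AV setup = ((13−3)/6)² = 2.778
te_Stage build = (7 + 4·13 + 25)/6 = 84/6 = 14; σ²_Stage build = ((25−7)/6)² = 9.000
te_Marketing push = (4 + 4·6 + 14)/6 = 42/6 = 7; σ²_Marketing push = ((14−4)/6)² = 2.778
te_Ticketing = (4 + 4·6 + 8)/6 = 36/6 = 6; σ²_Ticketing = ((8−4)/6)² = 0.444
te_Staff briefing = (1 + 4·7 + 19)/6 = 48/6 = 8; σ²_Staff briefing = ((19−1)/6)² = 9.000
te_Rehearsal = (1 + 4·5 + 9)/6 = 30/6 = 5; σ²_Rehearsal = ((9−1)/6)² = 1.778
te_Signage = (2 + 4·7 + 12)/6 = 42/6 = 7; σ²_Signage = ((12−2)/6)² = 2.778

Forward pass:
ES_Catering order = 0; EF_Catering order = 10
ES_AV setup = 0; EF_AV setup = 6
ES_Stage build = 10; EF_Stage build = 10+14 = 24
ES_Marketing push = max(EF_Catering order=10, EF_AV setup=6) = 10; EF_Marketing push = 10+7 = 17
ES_Ticketing = max(EF_Catering order=10, EF_AV setup=6) = 10; EF_Ticketing = 10+6 = 16
ES_Staff briefing = 10; EF_Staff briefing = 10+8 = 18
ES_Rehearsal = 10; EF_Rehearsal = 10+5 = 15
ES_Signage = max(EF_AV setup=6, EF_Stage build=24, EF_Marketing push=17, EF_Ticketing=16, EF_Staff briefing=18, EF_Rehearsal=15) = 24; EF_Signage = 24+7 = 31
Expected project duration μ = 31 days. Critical path: Catering order → Stage build → Signage.

Variance along critical path = 0.111 + 9.000 + 2.778 = 11.889; σ = √11.889 = 3.448 days.
Z = (36 − 31) / 3.448 = 1.450
P(T ≤ 36) = Φ(1.450) ≈ 0.926

0.926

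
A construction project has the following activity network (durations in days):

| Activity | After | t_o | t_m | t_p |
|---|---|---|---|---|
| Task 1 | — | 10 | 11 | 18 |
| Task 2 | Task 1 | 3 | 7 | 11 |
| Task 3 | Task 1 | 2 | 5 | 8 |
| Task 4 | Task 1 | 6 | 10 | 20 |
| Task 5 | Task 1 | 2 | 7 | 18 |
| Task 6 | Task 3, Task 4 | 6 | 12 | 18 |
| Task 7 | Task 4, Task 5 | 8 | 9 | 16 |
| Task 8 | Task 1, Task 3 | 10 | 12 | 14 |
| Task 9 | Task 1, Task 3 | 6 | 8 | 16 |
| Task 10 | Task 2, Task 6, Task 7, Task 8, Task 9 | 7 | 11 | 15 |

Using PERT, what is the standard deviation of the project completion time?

3.61 days

te_Task 1 = (10 + 4·11 + 18)/6 = 72/6 = 12; σ²_Task 1 = ((18−10)/6)² = 1.778
te_Task 2 = (3 + 4·7 + 11)/6 = 42/6 = 7; σ²_Task 2 = ((11−3)/6)² = 1.778
te_Task 3 = (2 + 4·5 + 8)/6 = 30/6 = 5; σ²_Task 3 = ((8−2)/6)² = 1.000
te_Task 4 = (6 + 4·10 + 20)/6 = 66/6 = 11; σ²_Task 4 = ((20−6)/6)² = 5.444
te_Task 5 = (2 + 4·7 + 18)/6 = 48/6 = 8; σ²_Task 5 = ((18−2)/6)² = 7.111
te_Task 6 = (6 + 4·12 + 18)/6 = 72/6 = 12; σ²_Task 6 = ((18−6)/6)² = 4.000
te_Task 7 = (8 + 4·9 + 16)/6 = 60/6 = 10; σ²_Task 7 = ((16−8)/6)² = 1.778
te_Task 8 = (10 + 4·12 + 14)/6 = 72/6 = 12; σ²_Task 8 = ((14−10)/6)² = 0.444
te_Task 9 = (6 + 4·8 + 16)/6 = 54/6 = 9; σ²_Task 9 = ((16−6)/6)² = 2.778
te_Task 10 = (7 + 4·11 + 15)/6 = 66/6 = 11; σ²_Task 10 = ((15−7)/6)² = 1.778

Forward pass:
ES_Task 1 = 0; EF_Task 1 = 12
ES_Task 2 = 12; EF_Task 2 = 12+7 = 19
ES_Task 3 = 12; EF_Task 3 = 12+5 = 17
ES_Task 4 = 12; EF_Task 4 = 12+11 = 23
ES_Task 5 = 12; EF_Task 5 = 12+8 = 20
ES_Task 6 = max(EF_Task 3=17, EF_Task 4=23) = 23; EF_Task 6 = 23+12 = 35
ES_Task 7 = max(EF_Task 4=23, EF_Task 5=20) = 23; EF_Task 7 = 23+10 = 33
ES_Task 8 = max(EF_Task 1=12, EF_Task 3=17) = 17; EF_Task 8 = 17+12 = 29
ES_Task 9 = max(EF_Task 1=12, EF_Task 3=17) = 17; EF_Task 9 = 17+9 = 26
ES_Task 10 = max(EF_Task 2=19, EF_Task 6=35, EF_Task 7=33, EF_Task 8=29, EF_Task 9=26) = 35; EF_Task 10 = 35+11 = 46
Expected project duration μ = 46 days. Critical path: Task 1 → Task 4 → Task 6 → Task 10.

Variance along critical path = 1.778 + 5.444 + 4.000 + 1.778 = 13.000
σ = √13.000 = 3.606 days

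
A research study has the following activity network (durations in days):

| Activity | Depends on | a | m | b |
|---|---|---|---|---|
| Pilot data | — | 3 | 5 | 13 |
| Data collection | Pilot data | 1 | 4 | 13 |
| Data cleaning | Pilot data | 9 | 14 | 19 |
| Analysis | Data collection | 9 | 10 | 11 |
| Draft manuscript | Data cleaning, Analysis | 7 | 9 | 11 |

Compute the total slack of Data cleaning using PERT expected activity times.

te_Pilot data = (3 + 4·5 + 13)/6 = 36/6 = 6
te_Data collection = (1 + 4·4 + 13)/6 = 30/6 = 5
te_Data cleaning = (9 + 4·14 + 19)/6 = 84/6 = 14
te_Analysis = (9 + 4·10 + 11)/6 = 60/6 = 10
te_Draft manuscript = (7 + 4·9 + 11)/6 = 54/6 = 9

Forward pass:
ES_Pilot data = 0; EF_Pilot data = 6
ES_Data collection = 6; EF_Data collection = 6+5 = 11
ES_Data cleaning = 6; EF_Data cleaning = 6+14 = 20
ES_Analysis = 11; EF_Analysis = 11+10 = 21
ES_Draft manuscript = max(EF_Data cleaning=20, EF_Analysis=21) = 21; EF_Draft manuscript = 21+9 = 30
Expected project duration μ = 30 days. Critical path: Pilot data → Data collection → Analysis → Draft manuscript.

Backward pass:
LF_Draft manuscript = 30; LS_Draft manuscript = 30−9 = 21
LF_Analysis = LS_Draft manuscript = 21; LS_Analysis = 21−10 = 11
LF_Data cleaning = LS_Draft manuscript = 21; LS_Data cleaning = 21−14 = 7
LF_Data collection = LS_Analysis = 11; LS_Data collection = 11−5 = 6
LF_Pilot data = min(LS_Data collection=6, LS_Data cleaning=7) = 6; LS_Pilot data = 6−6 = 0
Slack_Data cleaning = LS_Data cleaning − ES_Data cleaning = 7 − 6 = 1

1 days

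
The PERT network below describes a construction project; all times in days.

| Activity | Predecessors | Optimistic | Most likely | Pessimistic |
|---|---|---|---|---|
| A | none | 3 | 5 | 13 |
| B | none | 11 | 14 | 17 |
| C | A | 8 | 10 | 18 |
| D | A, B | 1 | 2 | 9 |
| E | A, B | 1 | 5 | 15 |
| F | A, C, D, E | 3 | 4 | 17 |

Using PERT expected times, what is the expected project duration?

te_A = (3 + 4·5 + 13)/6 = 36/6 = 6
te_B = (11 + 4·14 + 17)/6 = 84/6 = 14
te_C = (8 + 4·10 + 18)/6 = 66/6 = 11
te_D = (1 + 4·2 + 9)/6 = 18/6 = 3
te_E = (1 + 4·5 + 15)/6 = 36/6 = 6
te_F = (3 + 4·4 + 17)/6 = 36/6 = 6

Forward pass:
ES_A = 0; EF_A = 6
ES_B = 0; EF_B = 14
ES_C = 6; EF_C = 6+11 = 17
ES_D = max(EF_A=6, EF_B=14) = 14; EF_D = 14+3 = 17
ES_E = max(EF_A=6, EF_B=14) = 14; EF_E = 14+6 = 20
ES_F = max(EF_A=6, EF_C=17, EF_D=17, EF_E=20) = 20; EF_F = 20+6 = 26
Expected project duration μ = 26 days. Critical path: B → E → F.

26 days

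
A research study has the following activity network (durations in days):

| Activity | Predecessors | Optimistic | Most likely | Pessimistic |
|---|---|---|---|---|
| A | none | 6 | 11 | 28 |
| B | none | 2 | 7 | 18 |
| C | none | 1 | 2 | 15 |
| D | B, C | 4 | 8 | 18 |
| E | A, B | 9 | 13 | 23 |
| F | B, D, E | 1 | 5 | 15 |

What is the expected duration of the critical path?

te_A = (6 + 4·11 + 28)/6 = 78/6 = 13
te_B = (2 + 4·7 + 18)/6 = 48/6 = 8
te_C = (1 + 4·2 + 15)/6 = 24/6 = 4
te_D = (4 + 4·8 + 18)/6 = 54/6 = 9
te_E = (9 + 4·13 + 23)/6 = 84/6 = 14
te_F = (1 + 4·5 + 15)/6 = 36/6 = 6

Forward pass:
ES_A = 0; EF_A = 13
ES_B = 0; EF_B = 8
ES_C = 0; EF_C = 4
ES_D = max(EF_B=8, EF_C=4) = 8; EF_D = 8+9 = 17
ES_E = max(EF_A=13, EF_B=8) = 13; EF_E = 13+14 = 27
ES_F = max(EF_B=8, EF_D=17, EF_E=27) = 27; EF_F = 27+6 = 33
Expected project duration μ = 33 days. Critical path: A → E → F.

33 days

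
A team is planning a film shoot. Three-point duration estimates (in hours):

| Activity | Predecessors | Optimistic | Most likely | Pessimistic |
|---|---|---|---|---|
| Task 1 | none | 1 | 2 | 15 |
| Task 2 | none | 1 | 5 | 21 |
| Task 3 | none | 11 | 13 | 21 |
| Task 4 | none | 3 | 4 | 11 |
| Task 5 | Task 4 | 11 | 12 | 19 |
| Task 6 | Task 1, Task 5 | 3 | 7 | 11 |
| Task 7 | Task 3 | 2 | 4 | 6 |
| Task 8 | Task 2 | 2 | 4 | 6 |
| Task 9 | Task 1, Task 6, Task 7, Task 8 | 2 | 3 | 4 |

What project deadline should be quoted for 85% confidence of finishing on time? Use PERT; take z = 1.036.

te_Task 1 = (1 + 4·2 + 15)/6 = 24/6 = 4; σ²_Task 1 = ((15−1)/6)² = 5.444
te_Task 2 = (1 + 4·5 + 21)/6 = 42/6 = 7; σ²_Task 2 = ((21−1)/6)² = 11.111
te_Task 3 = (11 + 4·13 + 21)/6 = 84/6 = 14; σ²_Task 3 = ((21−11)/6)² = 2.778
te_Task 4 = (3 + 4·4 + 11)/6 = 30/6 = 5; σ²_Task 4 = ((11−3)/6)² = 1.778
te_Task 5 = (11 + 4·12 + 19)/6 = 78/6 = 13; σ²_Task 5 = ((19−11)/6)² = 1.778
te_Task 6 = (3 + 4·7 + 11)/6 = 42/6 = 7; σ²_Task 6 = ((11−3)/6)² = 1.778
te_Task 7 = (2 + 4·4 + 6)/6 = 24/6 = 4; σ²_Task 7 = ((6−2)/6)² = 0.444
te_Task 8 = (2 + 4·4 + 6)/6 = 24/6 = 4; σ²_Task 8 = ((6−2)/6)² = 0.444
te_Task 9 = (2 + 4·3 + 4)/6 = 18/6 = 3; σ²_Task 9 = ((4−2)/6)² = 0.111

Forward pass:
ES_Task 1 = 0; EF_Task 1 = 4
ES_Task 2 = 0; EF_Task 2 = 7
ES_Task 3 = 0; EF_Task 3 = 14
ES_Task 4 = 0; EF_Task 4 = 5
ES_Task 5 = 5; EF_Task 5 = 5+13 = 18
ES_Task 6 = max(EF_Task 1=4, EF_Task 5=18) = 18; EF_Task 6 = 18+7 = 25
ES_Task 7 = 14; EF_Task 7 = 14+4 = 18
ES_Task 8 = 7; EF_Task 8 = 7+4 = 11
ES_Task 9 = max(EF_Task 1=4, EF_Task 6=25, EF_Task 7=18, EF_Task 8=11) = 25; EF_Task 9 = 25+3 = 28
Expected project duration μ = 28 hours. Critical path: Task 4 → Task 5 → Task 6 → Task 9.

Variance along critical path = 1.778 + 1.778 + 1.778 + 0.111 = 5.444; σ = 2.333 hours.
D = μ + z·σ = 28 + 1.036·2.333 = 30.4 hours

30.4 hours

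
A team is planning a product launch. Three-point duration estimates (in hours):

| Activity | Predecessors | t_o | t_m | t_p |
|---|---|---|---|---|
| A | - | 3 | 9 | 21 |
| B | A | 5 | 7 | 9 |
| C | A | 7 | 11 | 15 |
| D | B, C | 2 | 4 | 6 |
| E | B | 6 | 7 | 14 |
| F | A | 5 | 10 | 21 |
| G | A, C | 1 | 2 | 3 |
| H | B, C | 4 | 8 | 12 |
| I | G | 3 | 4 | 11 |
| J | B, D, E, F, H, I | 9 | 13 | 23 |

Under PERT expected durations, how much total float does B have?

te_A = (3 + 4·9 + 21)/6 = 60/6 = 10
te_B = (5 + 4·7 + 9)/6 = 42/6 = 7
te_C = (7 + 4·11 + 15)/6 = 66/6 = 11
te_D = (2 + 4·4 + 6)/6 = 24/6 = 4
te_E = (6 + 4·7 + 14)/6 = 48/6 = 8
te_F = (5 + 4·10 + 21)/6 = 66/6 = 11
te_G = (1 + 4·2 + 3)/6 = 12/6 = 2
te_H = (4 + 4·8 + 12)/6 = 48/6 = 8
te_I = (3 + 4·4 + 11)/6 = 30/6 = 5
te_J = (9 + 4·13 + 23)/6 = 84/6 = 14

Forward pass:
ES_A = 0; EF_A = 10
ES_B = 10; EF_B = 10+7 = 17
ES_C = 10; EF_C = 10+11 = 21
ES_D = max(EF_B=17, EF_C=21) = 21; EF_D = 21+4 = 25
ES_E = 17; EF_E = 17+8 = 25
ES_F = 10; EF_F = 10+11 = 21
ES_G = max(EF_A=10, EF_C=21) = 21; EF_G = 21+2 = 23
ES_H = max(EF_B=17, EF_C=21) = 21; EF_H = 21+8 = 29
ES_I = 23; EF_I = 23+5 = 28
ES_J = max(EF_B=17, EF_D=25, EF_E=25, EF_F=21, EF_H=29, EF_I=28) = 29; EF_J = 29+14 = 43
Expected project duration μ = 43 hours. Critical path: A → C → H → J.

Backward pass:
LF_J = 43; LS_J = 43−14 = 29
LF_I = LS_J = 29; LS_I = 29−5 = 24
LF_H = LS_J = 29; LS_H = 29−8 = 21
LF_G = LS_I = 24; LS_G = 24−2 = 22
LF_F = LS_J = 29; LS_F = 29−11 = 18
LF_E = LS_J = 29; LS_E = 29−8 = 21
LF_D = LS_J = 29; LS_D = 29−4 = 25
LF_C = min(LS_D=25, LS_G=22, LS_H=21) = 21; LS_C = 21−11 = 10
LF_B = min(LS_D=25, LS_E=21, LS_H=21, LS_J=29) = 21; LS_B = 21−7 = 14
LF_A = min(LS_B=14, LS_C=10, LS_F=18, LS_G=22) = 10; LS_A = 10−10 = 0
Slack_B = LS_B − ES_B = 14 − 10 = 4

4 hours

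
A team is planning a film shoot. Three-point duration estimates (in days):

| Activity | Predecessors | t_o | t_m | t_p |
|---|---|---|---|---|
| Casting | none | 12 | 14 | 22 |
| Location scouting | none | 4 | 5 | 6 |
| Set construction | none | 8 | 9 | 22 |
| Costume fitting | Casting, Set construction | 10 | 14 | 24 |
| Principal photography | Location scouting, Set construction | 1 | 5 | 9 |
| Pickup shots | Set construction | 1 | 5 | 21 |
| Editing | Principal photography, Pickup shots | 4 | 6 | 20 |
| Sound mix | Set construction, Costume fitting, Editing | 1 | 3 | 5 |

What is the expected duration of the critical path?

te_Casting = (12 + 4·14 + 22)/6 = 90/6 = 15
te_Location scouting = (4 + 4·5 + 6)/6 = 30/6 = 5
te_Set construction = (8 + 4·9 + 22)/6 = 66/6 = 11
te_Costume fitting = (10 + 4·14 + 24)/6 = 90/6 = 15
te_Principal photography = (1 + 4·5 + 9)/6 = 30/6 = 5
te_Pickup shots = (1 + 4·5 + 21)/6 = 42/6 = 7
te_Editing = (4 + 4·6 + 20)/6 = 48/6 = 8
te_Sound mix = (1 + 4·3 + 5)/6 = 18/6 = 3

Forward pass:
ES_Casting = 0; EF_Casting = 15
ES_Location scouting = 0; EF_Location scouting = 5
ES_Set construction = 0; EF_Set construction = 11
ES_Costume fitting = max(EF_Casting=15, EF_Set construction=11) = 15; EF_Costume fitting = 15+15 = 30
ES_Principal photography = max(EF_Location scouting=5, EF_Set construction=11) = 11; EF_Principal photography = 11+5 = 16
ES_Pickup shots = 11; EF_Pickup shots = 11+7 = 18
ES_Editing = max(EF_Principal photography=16, EF_Pickup shots=18) = 18; EF_Editing = 18+8 = 26
ES_Sound mix = max(EF_Set construction=11, EF_Costume fitting=30, EF_Editing=26) = 30; EF_Sound mix = 30+3 = 33
Expected project duration μ = 33 days. Critical path: Casting → Costume fitting → Sound mix.

33 days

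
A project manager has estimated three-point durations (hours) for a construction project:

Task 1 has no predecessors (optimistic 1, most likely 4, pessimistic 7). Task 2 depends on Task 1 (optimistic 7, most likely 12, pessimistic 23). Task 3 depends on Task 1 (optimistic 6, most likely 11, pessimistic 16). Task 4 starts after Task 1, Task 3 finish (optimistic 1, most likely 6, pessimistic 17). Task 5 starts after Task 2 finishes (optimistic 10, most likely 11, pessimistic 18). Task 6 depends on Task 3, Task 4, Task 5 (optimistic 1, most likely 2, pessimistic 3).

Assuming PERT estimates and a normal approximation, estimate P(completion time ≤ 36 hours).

te_Task 1 = (1 + 4·4 + 7)/6 = 24/6 = 4; σ²_Task 1 = ((7−1)/6)² = 1.000
te_Task 2 = (7 + 4·12 + 23)/6 = 78/6 = 13; σ²_Task 2 = ((23−7)/6)² = 7.111
te_Task 3 = (6 + 4·11 + 16)/6 = 66/6 = 11; σ²_Task 3 = ((16−6)/6)² = 2.778
te_Task 4 = (1 + 4·6 + 17)/6 = 42/6 = 7; σ²_Task 4 = ((17−1)/6)² = 7.111
te_Task 5 = (10 + 4·11 + 18)/6 = 72/6 = 12; σ²_Task 5 = ((18−10)/6)² = 1.778
te_Task 6 = (1 + 4·2 + 3)/6 = 12/6 = 2; σ²_Task 6 = ((3−1)/6)² = 0.111

Forward pass:
ES_Task 1 = 0; EF_Task 1 = 4
ES_Task 2 = 4; EF_Task 2 = 4+13 = 17
ES_Task 3 = 4; EF_Task 3 = 4+11 = 15
ES_Task 4 = max(EF_Task 1=4, EF_Task 3=15) = 15; EF_Task 4 = 15+7 = 22
ES_Task 5 = 17; EF_Task 5 = 17+12 = 29
ES_Task 6 = max(EF_Task 3=15, EF_Task 4=22, EF_Task 5=29) = 29; EF_Task 6 = 29+2 = 31
Expected project duration μ = 31 hours. Critical path: Task 1 → Task 2 → Task 5 → Task 6.

Variance along critical path = 1.000 + 7.111 + 1.778 + 0.111 = 10.000; σ = √10.000 = 3.162 hours.
Z = (36 − 31) / 3.162 = 1.581
P(T ≤ 36) = Φ(1.581) ≈ 0.943

0.943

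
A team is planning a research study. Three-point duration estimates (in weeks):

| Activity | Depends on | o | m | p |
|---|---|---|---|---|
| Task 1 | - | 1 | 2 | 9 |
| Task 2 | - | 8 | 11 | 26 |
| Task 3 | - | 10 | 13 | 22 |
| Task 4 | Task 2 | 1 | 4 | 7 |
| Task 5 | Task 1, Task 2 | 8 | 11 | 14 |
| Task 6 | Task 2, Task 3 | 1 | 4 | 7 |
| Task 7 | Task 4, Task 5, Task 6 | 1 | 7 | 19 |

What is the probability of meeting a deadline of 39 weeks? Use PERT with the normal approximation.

0.946

te_Task 1 = (1 + 4·2 + 9)/6 = 18/6 = 3; σ²_Task 1 = ((9−1)/6)² = 1.778
te_Task 2 = (8 + 4·11 + 26)/6 = 78/6 = 13; σ²_Task 2 = ((26−8)/6)² = 9.000
te_Task 3 = (10 + 4·13 + 22)/6 = 84/6 = 14; σ²_Task 3 = ((22−10)/6)² = 4.000
te_Task 4 = (1 + 4·4 + 7)/6 = 24/6 = 4; σ²_Task 4 = ((7−1)/6)² = 1.000
te_Task 5 = (8 + 4·11 + 14)/6 = 66/6 = 11; σ²_Task 5 = ((14−8)/6)² = 1.000
te_Task 6 = (1 + 4·4 + 7)/6 = 24/6 = 4; σ²_Task 6 = ((7−1)/6)² = 1.000
te_Task 7 = (1 + 4·7 + 19)/6 = 48/6 = 8; σ²_Task 7 = ((19−1)/6)² = 9.000

Forward pass:
ES_Task 1 = 0; EF_Task 1 = 3
ES_Task 2 = 0; EF_Task 2 = 13
ES_Task 3 = 0; EF_Task 3 = 14
ES_Task 4 = 13; EF_Task 4 = 13+4 = 17
ES_Task 5 = max(EF_Task 1=3, EF_Task 2=13) = 13; EF_Task 5 = 13+11 = 24
ES_Task 6 = max(EF_Task 2=13, EF_Task 3=14) = 14; EF_Task 6 = 14+4 = 18
ES_Task 7 = max(EF_Task 4=17, EF_Task 5=24, EF_Task 6=18) = 24; EF_Task 7 = 24+8 = 32
Expected project duration μ = 32 weeks. Critical path: Task 2 → Task 5 → Task 7.

Variance along critical path = 9.000 + 1.000 + 9.000 = 19.000; σ = √19.000 = 4.359 weeks.
Z = (39 − 32) / 4.359 = 1.606
P(T ≤ 39) = Φ(1.606) ≈ 0.946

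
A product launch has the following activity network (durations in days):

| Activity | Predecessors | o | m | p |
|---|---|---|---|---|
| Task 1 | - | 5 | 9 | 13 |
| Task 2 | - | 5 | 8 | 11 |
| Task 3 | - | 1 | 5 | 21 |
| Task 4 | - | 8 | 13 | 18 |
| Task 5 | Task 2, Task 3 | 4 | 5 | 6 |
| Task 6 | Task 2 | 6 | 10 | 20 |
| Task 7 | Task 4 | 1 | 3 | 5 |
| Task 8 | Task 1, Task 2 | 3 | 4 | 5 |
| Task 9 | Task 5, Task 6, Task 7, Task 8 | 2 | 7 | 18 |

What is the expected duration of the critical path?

27 days

te_Task 1 = (5 + 4·9 + 13)/6 = 54/6 = 9
te_Task 2 = (5 + 4·8 + 11)/6 = 48/6 = 8
te_Task 3 = (1 + 4·5 + 21)/6 = 42/6 = 7
te_Task 4 = (8 + 4·13 + 18)/6 = 78/6 = 13
te_Task 5 = (4 + 4·5 + 6)/6 = 30/6 = 5
te_Task 6 = (6 + 4·10 + 20)/6 = 66/6 = 11
te_Task 7 = (1 + 4·3 + 5)/6 = 18/6 = 3
te_Task 8 = (3 + 4·4 + 5)/6 = 24/6 = 4
te_Task 9 = (2 + 4·7 + 18)/6 = 48/6 = 8

Forward pass:
ES_Task 1 = 0; EF_Task 1 = 9
ES_Task 2 = 0; EF_Task 2 = 8
ES_Task 3 = 0; EF_Task 3 = 7
ES_Task 4 = 0; EF_Task 4 = 13
ES_Task 5 = max(EF_Task 2=8, EF_Task 3=7) = 8; EF_Task 5 = 8+5 = 13
ES_Task 6 = 8; EF_Task 6 = 8+11 = 19
ES_Task 7 = 13; EF_Task 7 = 13+3 = 16
ES_Task 8 = max(EF_Task 1=9, EF_Task 2=8) = 9; EF_Task 8 = 9+4 = 13
ES_Task 9 = max(EF_Task 5=13, EF_Task 6=19, EF_Task 7=16, EF_Task 8=13) = 19; EF_Task 9 = 19+8 = 27
Expected project duration μ = 27 days. Critical path: Task 2 → Task 6 → Task 9.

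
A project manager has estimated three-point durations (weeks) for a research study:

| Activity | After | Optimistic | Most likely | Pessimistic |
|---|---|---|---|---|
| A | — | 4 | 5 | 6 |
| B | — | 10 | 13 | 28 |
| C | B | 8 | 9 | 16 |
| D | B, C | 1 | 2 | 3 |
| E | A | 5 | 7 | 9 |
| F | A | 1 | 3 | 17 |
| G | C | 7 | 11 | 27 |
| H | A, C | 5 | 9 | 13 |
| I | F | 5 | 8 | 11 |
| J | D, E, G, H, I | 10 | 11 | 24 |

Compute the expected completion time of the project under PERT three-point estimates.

te_A = (4 + 4·5 + 6)/6 = 30/6 = 5
te_B = (10 + 4·13 + 28)/6 = 90/6 = 15
te_C = (8 + 4·9 + 16)/6 = 60/6 = 10
te_D = (1 + 4·2 + 3)/6 = 12/6 = 2
te_E = (5 + 4·7 + 9)/6 = 42/6 = 7
te_F = (1 + 4·3 + 17)/6 = 30/6 = 5
te_G = (7 + 4·11 + 27)/6 = 78/6 = 13
te_H = (5 + 4·9 + 13)/6 = 54/6 = 9
te_I = (5 + 4·8 + 11)/6 = 48/6 = 8
te_J = (10 + 4·11 + 24)/6 = 78/6 = 13

Forward pass:
ES_A = 0; EF_A = 5
ES_B = 0; EF_B = 15
ES_C = 15; EF_C = 15+10 = 25
ES_D = max(EF_B=15, EF_C=25) = 25; EF_D = 25+2 = 27
ES_E = 5; EF_E = 5+7 = 12
ES_F = 5; EF_F = 5+5 = 10
ES_G = 25; EF_G = 25+13 = 38
ES_H = max(EF_A=5, EF_C=25) = 25; EF_H = 25+9 = 34
ES_I = 10; EF_I = 10+8 = 18
ES_J = max(EF_D=27, EF_E=12, EF_G=38, EF_H=34, EF_I=18) = 38; EF_J = 38+13 = 51
Expected project duration μ = 51 weeks. Critical path: B → C → G → J.

51 weeks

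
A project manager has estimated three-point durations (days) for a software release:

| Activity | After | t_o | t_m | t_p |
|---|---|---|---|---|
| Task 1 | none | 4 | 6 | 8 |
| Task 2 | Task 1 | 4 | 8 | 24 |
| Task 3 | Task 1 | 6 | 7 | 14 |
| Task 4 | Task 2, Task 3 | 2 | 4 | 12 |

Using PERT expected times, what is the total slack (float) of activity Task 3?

te_Task 1 = (4 + 4·6 + 8)/6 = 36/6 = 6
te_Task 2 = (4 + 4·8 + 24)/6 = 60/6 = 10
te_Task 3 = (6 + 4·7 + 14)/6 = 48/6 = 8
te_Task 4 = (2 + 4·4 + 12)/6 = 30/6 = 5

Forward pass:
ES_Task 1 = 0; EF_Task 1 = 6
ES_Task 2 = 6; EF_Task 2 = 6+10 = 16
ES_Task 3 = 6; EF_Task 3 = 6+8 = 14
ES_Task 4 = max(EF_Task 2=16, EF_Task 3=14) = 16; EF_Task 4 = 16+5 = 21
Expected project duration μ = 21 days. Critical path: Task 1 → Task 2 → Task 4.

Backward pass:
LF_Task 4 = 21; LS_Task 4 = 21−5 = 16
LF_Task 3 = LS_Task 4 = 16; LS_Task 3 = 16−8 = 8
LF_Task 2 = LS_Task 4 = 16; LS_Task 2 = 16−10 = 6
LF_Task 1 = min(LS_Task 2=6, LS_Task 3=8) = 6; LS_Task 1 = 6−6 = 0
Slack_Task 3 = LS_Task 3 − ES_Task 3 = 8 − 6 = 2

2 days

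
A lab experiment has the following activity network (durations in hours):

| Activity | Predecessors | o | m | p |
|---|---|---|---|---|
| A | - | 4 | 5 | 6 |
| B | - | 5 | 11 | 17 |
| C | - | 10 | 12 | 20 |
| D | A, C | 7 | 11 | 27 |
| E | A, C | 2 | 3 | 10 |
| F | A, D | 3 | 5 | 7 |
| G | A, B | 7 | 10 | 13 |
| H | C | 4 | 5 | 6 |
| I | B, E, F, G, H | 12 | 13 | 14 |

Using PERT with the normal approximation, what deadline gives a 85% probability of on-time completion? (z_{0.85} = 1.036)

47.9 hours

te_A = (4 + 4·5 + 6)/6 = 30/6 = 5; σ²_A = ((6−4)/6)² = 0.111
te_B = (5 + 4·11 + 17)/6 = 66/6 = 11; σ²_B = ((17−5)/6)² = 4.000
te_C = (10 + 4·12 + 20)/6 = 78/6 = 13; σ²_C = ((20−10)/6)² = 2.778
te_D = (7 + 4·11 + 27)/6 = 78/6 = 13; σ²_D = ((27−7)/6)² = 11.111
te_E = (2 + 4·3 + 10)/6 = 24/6 = 4; σ²_E = ((10−2)/6)² = 1.778
te_F = (3 + 4·5 + 7)/6 = 30/6 = 5; σ²_F = ((7−3)/6)² = 0.444
te_G = (7 + 4·10 + 13)/6 = 60/6 = 10; σ²_G = ((13−7)/6)² = 1.000
te_H = (4 + 4·5 + 6)/6 = 30/6 = 5; σ²_H = ((6−4)/6)² = 0.111
te_I = (12 + 4·13 + 14)/6 = 78/6 = 13; σ²_I = ((14−12)/6)² = 0.111

Forward pass:
ES_A = 0; EF_A = 5
ES_B = 0; EF_B = 11
ES_C = 0; EF_C = 13
ES_D = max(EF_A=5, EF_C=13) = 13; EF_D = 13+13 = 26
ES_E = max(EF_A=5, EF_C=13) = 13; EF_E = 13+4 = 17
ES_F = max(EF_A=5, EF_D=26) = 26; EF_F = 26+5 = 31
ES_G = max(EF_A=5, EF_B=11) = 11; EF_G = 11+10 = 21
ES_H = 13; EF_H = 13+5 = 18
ES_I = max(EF_B=11, EF_E=17, EF_F=31, EF_G=21, EF_H=18) = 31; EF_I = 31+13 = 44
Expected project duration μ = 44 hours. Critical path: C → D → F → I.

Variance along critical path = 2.778 + 11.111 + 0.444 + 0.111 = 14.444; σ = 3.801 hours.
D = μ + z·σ = 44 + 1.036·3.801 = 47.9 hours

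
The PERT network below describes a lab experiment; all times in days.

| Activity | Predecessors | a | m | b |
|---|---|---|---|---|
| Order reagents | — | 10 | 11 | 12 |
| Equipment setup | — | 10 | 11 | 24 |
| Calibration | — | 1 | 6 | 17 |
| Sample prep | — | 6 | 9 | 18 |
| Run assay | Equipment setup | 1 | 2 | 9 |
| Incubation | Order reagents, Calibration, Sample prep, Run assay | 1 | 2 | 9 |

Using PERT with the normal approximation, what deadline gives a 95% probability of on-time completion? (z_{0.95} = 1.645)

te_Order reagents = (10 + 4·11 + 12)/6 = 66/6 = 11; σ²_Order reagents = ((12−10)/6)² = 0.111
te_Equipment setup = (10 + 4·11 + 24)/6 = 78/6 = 13; σ²_Equipment setup = ((24−10)/6)² = 5.444
te_Calibration = (1 + 4·6 + 17)/6 = 42/6 = 7; σ²_Calibration = ((17−1)/6)² = 7.111
te_Sample prep = (6 + 4·9 + 18)/6 = 60/6 = 10; σ²_Sample prep = ((18−6)/6)² = 4.000
te_Run assay = (1 + 4·2 + 9)/6 = 18/6 = 3; σ²_Run assay = ((9−1)/6)² = 1.778
te_Incubation = (1 + 4·2 + 9)/6 = 18/6 = 3; σ²_Incubation = ((9−1)/6)² = 1.778

Forward pass:
ES_Order reagents = 0; EF_Order reagents = 11
ES_Equipment setup = 0; EF_Equipment setup = 13
ES_Calibration = 0; EF_Calibration = 7
ES_Sample prep = 0; EF_Sample prep = 10
ES_Run assay = 13; EF_Run assay = 13+3 = 16
ES_Incubation = max(EF_Order reagents=11, EF_Calibration=7, EF_Sample prep=10, EF_Run assay=16) = 16; EF_Incubation = 16+3 = 19
Expected project duration μ = 19 days. Critical path: Equipment setup → Run assay → Incubation.

Variance along critical path = 5.444 + 1.778 + 1.778 = 9.000; σ = 3.000 days.
D = μ + z·σ = 19 + 1.645·3.000 = 23.9 days

23.9 days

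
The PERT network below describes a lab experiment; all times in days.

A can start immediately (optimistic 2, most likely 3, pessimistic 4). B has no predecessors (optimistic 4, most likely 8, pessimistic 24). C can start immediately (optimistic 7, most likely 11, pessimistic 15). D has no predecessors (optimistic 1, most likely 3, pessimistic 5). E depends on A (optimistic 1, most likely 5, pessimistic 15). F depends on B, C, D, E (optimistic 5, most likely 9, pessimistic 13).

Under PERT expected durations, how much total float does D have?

te_A = (2 + 4·3 + 4)/6 = 18/6 = 3
te_B = (4 + 4·8 + 24)/6 = 60/6 = 10
te_C = (7 + 4·11 + 15)/6 = 66/6 = 11
te_D = (1 + 4·3 + 5)/6 = 18/6 = 3
te_E = (1 + 4·5 + 15)/6 = 36/6 = 6
te_F = (5 + 4·9 + 13)/6 = 54/6 = 9

Forward pass:
ES_A = 0; EF_A = 3
ES_B = 0; EF_B = 10
ES_C = 0; EF_C = 11
ES_D = 0; EF_D = 3
ES_E = 3; EF_E = 3+6 = 9
ES_F = max(EF_B=10, EF_C=11, EF_D=3, EF_E=9) = 11; EF_F = 11+9 = 20
Expected project duration μ = 20 days. Critical path: C → F.

Backward pass:
LF_F = 20; LS_F = 20−9 = 11
LF_E = LS_F = 11; LS_E = 11−6 = 5
LF_D = LS_F = 11; LS_D = 11−3 = 8
LF_C = LS_F = 11; LS_C = 11−11 = 0
LF_B = LS_F = 11; LS_B = 11−10 = 1
LF_A = LS_E = 5; LS_A = 5−3 = 2
Slack_D = LS_D − ES_D = 8 − 0 = 8

8 days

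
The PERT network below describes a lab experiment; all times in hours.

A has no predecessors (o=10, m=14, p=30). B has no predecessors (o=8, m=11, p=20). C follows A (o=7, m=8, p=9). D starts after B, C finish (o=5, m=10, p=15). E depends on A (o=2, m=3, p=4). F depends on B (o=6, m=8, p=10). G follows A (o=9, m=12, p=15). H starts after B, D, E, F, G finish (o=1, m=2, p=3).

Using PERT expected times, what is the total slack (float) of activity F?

14 hours

te_A = (10 + 4·14 + 30)/6 = 96/6 = 16
te_B = (8 + 4·11 + 20)/6 = 72/6 = 12
te_C = (7 + 4·8 + 9)/6 = 48/6 = 8
te_D = (5 + 4·10 + 15)/6 = 60/6 = 10
te_E = (2 + 4·3 + 4)/6 = 18/6 = 3
te_F = (6 + 4·8 + 10)/6 = 48/6 = 8
te_G = (9 + 4·12 + 15)/6 = 72/6 = 12
te_H = (1 + 4·2 + 3)/6 = 12/6 = 2

Forward pass:
ES_A = 0; EF_A = 16
ES_B = 0; EF_B = 12
ES_C = 16; EF_C = 16+8 = 24
ES_D = max(EF_B=12, EF_C=24) = 24; EF_D = 24+10 = 34
ES_E = 16; EF_E = 16+3 = 19
ES_F = 12; EF_F = 12+8 = 20
ES_G = 16; EF_G = 16+12 = 28
ES_H = max(EF_B=12, EF_D=34, EF_E=19, EF_F=20, EF_G=28) = 34; EF_H = 34+2 = 36
Expected project duration μ = 36 hours. Critical path: A → C → D → H.

Backward pass:
LF_H = 36; LS_H = 36−2 = 34
LF_G = LS_H = 34; LS_G = 34−12 = 22
LF_F = LS_H = 34; LS_F = 34−8 = 26
LF_E = LS_H = 34; LS_E = 34−3 = 31
LF_D = LS_H = 34; LS_D = 34−10 = 24
LF_C = LS_D = 24; LS_C = 24−8 = 16
LF_B = min(LS_D=24, LS_F=26, LS_H=34) = 24; LS_B = 24−12 = 12
LF_A = min(LS_C=16, LS_E=31, LS_G=22) = 16; LS_A = 16−16 = 0
Slack_F = LS_F − ES_F = 26 − 12 = 14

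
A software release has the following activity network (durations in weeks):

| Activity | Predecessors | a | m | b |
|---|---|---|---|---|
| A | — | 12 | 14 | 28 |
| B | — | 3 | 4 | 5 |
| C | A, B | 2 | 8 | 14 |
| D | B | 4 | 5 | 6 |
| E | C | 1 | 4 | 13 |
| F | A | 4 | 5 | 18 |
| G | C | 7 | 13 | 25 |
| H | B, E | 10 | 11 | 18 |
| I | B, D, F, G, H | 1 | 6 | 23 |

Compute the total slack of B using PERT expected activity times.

te_A = (12 + 4·14 + 28)/6 = 96/6 = 16
te_B = (3 + 4·4 + 5)/6 = 24/6 = 4
te_C = (2 + 4·8 + 14)/6 = 48/6 = 8
te_D = (4 + 4·5 + 6)/6 = 30/6 = 5
te_E = (1 + 4·4 + 13)/6 = 30/6 = 5
te_F = (4 + 4·5 + 18)/6 = 42/6 = 7
te_G = (7 + 4·13 + 25)/6 = 84/6 = 14
te_H = (10 + 4·11 + 18)/6 = 72/6 = 12
te_I = (1 + 4·6 + 23)/6 = 48/6 = 8

Forward pass:
ES_A = 0; EF_A = 16
ES_B = 0; EF_B = 4
ES_C = max(EF_A=16, EF_B=4) = 16; EF_C = 16+8 = 24
ES_D = 4; EF_D = 4+5 = 9
ES_E = 24; EF_E = 24+5 = 29
ES_F = 16; EF_F = 16+7 = 23
ES_G = 24; EF_G = 24+14 = 38
ES_H = max(EF_B=4, EF_E=29) = 29; EF_H = 29+12 = 41
ES_I = max(EF_B=4, EF_D=9, EF_F=23, EF_G=38, EF_H=41) = 41; EF_I = 41+8 = 49
Expected project duration μ = 49 weeks. Critical path: A → C → E → H → I.

Backward pass:
LF_I = 49; LS_I = 49−8 = 41
LF_H = LS_I = 41; LS_H = 41−12 = 29
LF_G = LS_I = 41; LS_G = 41−14 = 27
LF_F = LS_I = 41; LS_F = 41−7 = 34
LF_E = LS_H = 29; LS_E = 29−5 = 24
LF_D = LS_I = 41; LS_D = 41−5 = 36
LF_C = min(LS_E=24, LS_G=27) = 24; LS_C = 24−8 = 16
LF_B = min(LS_C=16, LS_D=36, LS_H=29, LS_I=41) = 16; LS_B = 16−4 = 12
LF_A = min(LS_C=16, LS_F=34) = 16; LS_A = 16−16 = 0
Slack_B = LS_B − ES_B = 12 − 0 = 12

12 weeks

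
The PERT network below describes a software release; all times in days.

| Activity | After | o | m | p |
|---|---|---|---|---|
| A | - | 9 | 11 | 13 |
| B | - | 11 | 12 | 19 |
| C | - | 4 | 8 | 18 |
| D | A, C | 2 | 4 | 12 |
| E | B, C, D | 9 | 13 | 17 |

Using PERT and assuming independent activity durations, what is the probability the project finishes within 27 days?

te_A = (9 + 4·11 + 13)/6 = 66/6 = 11; σ²_A = ((13−9)/6)² = 0.444
te_B = (11 + 4·12 + 19)/6 = 78/6 = 13; σ²_B = ((19−11)/6)² = 1.778
te_C = (4 + 4·8 + 18)/6 = 54/6 = 9; σ²_C = ((18−4)/6)² = 5.444
te_D = (2 + 4·4 + 12)/6 = 30/6 = 5; σ²_D = ((12−2)/6)² = 2.778
te_E = (9 + 4·13 + 17)/6 = 78/6 = 13; σ²_E = ((17−9)/6)² = 1.778

Forward pass:
ES_A = 0; EF_A = 11
ES_B = 0; EF_B = 13
ES_C = 0; EF_C = 9
ES_D = max(EF_A=11, EF_C=9) = 11; EF_D = 11+5 = 16
ES_E = max(EF_B=13, EF_C=9, EF_D=16) = 16; EF_E = 16+13 = 29
Expected project duration μ = 29 days. Critical path: A → D → E.

Variance along critical path = 0.444 + 2.778 + 1.778 = 5.000; σ = √5.000 = 2.236 days.
Z = (27 − 29) / 2.236 = -0.894
P(T ≤ 27) = Φ(-0.894) ≈ 0.186

0.186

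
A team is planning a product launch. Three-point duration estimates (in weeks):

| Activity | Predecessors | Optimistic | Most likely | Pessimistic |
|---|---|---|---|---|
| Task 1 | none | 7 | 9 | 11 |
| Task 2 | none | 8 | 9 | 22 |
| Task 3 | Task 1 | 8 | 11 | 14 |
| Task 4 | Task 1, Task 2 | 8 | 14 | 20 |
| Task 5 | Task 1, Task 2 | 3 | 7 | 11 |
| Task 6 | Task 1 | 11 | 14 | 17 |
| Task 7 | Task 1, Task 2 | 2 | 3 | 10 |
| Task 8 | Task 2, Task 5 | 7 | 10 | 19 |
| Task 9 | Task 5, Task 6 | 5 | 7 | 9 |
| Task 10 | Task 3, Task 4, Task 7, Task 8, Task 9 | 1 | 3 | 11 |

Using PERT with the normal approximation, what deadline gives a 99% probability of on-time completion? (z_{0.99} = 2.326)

te_Task 1 = (7 + 4·9 + 11)/6 = 54/6 = 9; σ²_Task 1 = ((11−7)/6)² = 0.444
te_Task 2 = (8 + 4·9 + 22)/6 = 66/6 = 11; σ²_Task 2 = ((22−8)/6)² = 5.444
te_Task 3 = (8 + 4·11 + 14)/6 = 66/6 = 11; σ²_Task 3 = ((14−8)/6)² = 1.000
te_Task 4 = (8 + 4·14 + 20)/6 = 84/6 = 14; σ²_Task 4 = ((20−8)/6)² = 4.000
te_Task 5 = (3 + 4·7 + 11)/6 = 42/6 = 7; σ²_Task 5 = ((11−3)/6)² = 1.778
te_Task 6 = (11 + 4·14 + 17)/6 = 84/6 = 14; σ²_Task 6 = ((17−11)/6)² = 1.000
te_Task 7 = (2 + 4·3 + 10)/6 = 24/6 = 4; σ²_Task 7 = ((10−2)/6)² = 1.778
te_Task 8 = (7 + 4·10 + 19)/6 = 66/6 = 11; σ²_Task 8 = ((19−7)/6)² = 4.000
te_Task 9 = (5 + 4·7 + 9)/6 = 42/6 = 7; σ²_Task 9 = ((9−5)/6)² = 0.444
te_Task 10 = (1 + 4·3 + 11)/6 = 24/6 = 4; σ²_Task 10 = ((11−1)/6)² = 2.778

Forward pass:
ES_Task 1 = 0; EF_Task 1 = 9
ES_Task 2 = 0; EF_Task 2 = 11
ES_Task 3 = 9; EF_Task 3 = 9+11 = 20
ES_Task 4 = max(EF_Task 1=9, EF_Task 2=11) = 11; EF_Task 4 = 11+14 = 25
ES_Task 5 = max(EF_Task 1=9, EF_Task 2=11) = 11; EF_Task 5 = 11+7 = 18
ES_Task 6 = 9; EF_Task 6 = 9+14 = 23
ES_Task 7 = max(EF_Task 1=9, EF_Task 2=11) = 11; EF_Task 7 = 11+4 = 15
ES_Task 8 = max(EF_Task 2=11, EF_Task 5=18) = 18; EF_Task 8 = 18+11 = 29
ES_Task 9 = max(EF_Task 5=18, EF_Task 6=23) = 23; EF_Task 9 = 23+7 = 30
ES_Task 10 = max(EF_Task 3=20, EF_Task 4=25, EF_Task 7=15, EF_Task 8=29, EF_Task 9=30) = 30; EF_Task 10 = 30+4 = 34
Expected project duration μ = 34 weeks. Critical path: Task 1 → Task 6 → Task 9 → Task 10.

Variance along critical path = 0.444 + 1.000 + 0.444 + 2.778 = 4.667; σ = 2.160 weeks.
D = μ + z·σ = 34 + 2.326·2.160 = 39.0 weeks

39.0 weeks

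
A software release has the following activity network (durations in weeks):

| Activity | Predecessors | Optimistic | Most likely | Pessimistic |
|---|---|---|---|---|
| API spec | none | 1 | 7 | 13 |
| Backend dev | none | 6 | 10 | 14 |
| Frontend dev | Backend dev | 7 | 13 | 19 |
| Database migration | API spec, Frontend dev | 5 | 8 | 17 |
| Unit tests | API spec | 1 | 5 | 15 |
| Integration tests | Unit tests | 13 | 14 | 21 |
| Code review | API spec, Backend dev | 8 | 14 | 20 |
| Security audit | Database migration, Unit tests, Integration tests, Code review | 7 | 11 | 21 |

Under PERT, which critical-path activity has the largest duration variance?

Security audit

te_API spec = (1 + 4·7 + 13)/6 = 42/6 = 7; σ²_API spec = ((13−1)/6)² = 4.000
te_Backend dev = (6 + 4·10 + 14)/6 = 60/6 = 10; σ²_Backend dev = ((14−6)/6)² = 1.778
te_Frontend dev = (7 + 4·13 + 19)/6 = 78/6 = 13; σ²_Frontend dev = ((19−7)/6)² = 4.000
te_Database migration = (5 + 4·8 + 17)/6 = 54/6 = 9; σ²_Database migration = ((17−5)/6)² = 4.000
te_Unit tests = (1 + 4·5 + 15)/6 = 36/6 = 6; σ²_Unit tests = ((15−1)/6)² = 5.444
te_Integration tests = (13 + 4·14 + 21)/6 = 90/6 = 15; σ²_Integration tests = ((21−13)/6)² = 1.778
te_Code review = (8 + 4·14 + 20)/6 = 84/6 = 14; σ²_Code review = ((20−8)/6)² = 4.000
te_Security audit = (7 + 4·11 + 21)/6 = 72/6 = 12; σ²_Security audit = ((21−7)/6)² = 5.444

Forward pass:
ES_API spec = 0; EF_API spec = 7
ES_Backend dev = 0; EF_Backend dev = 10
ES_Frontend dev = 10; EF_Frontend dev = 10+13 = 23
ES_Database migration = max(EF_API spec=7, EF_Frontend dev=23) = 23; EF_Database migration = 23+9 = 32
ES_Unit tests = 7; EF_Unit tests = 7+6 = 13
ES_Integration tests = 13; EF_Integration tests = 13+15 = 28
ES_Code review = max(EF_API spec=7, EF_Backend dev=10) = 10; EF_Code review = 10+14 = 24
ES_Security audit = max(EF_Database migration=32, EF_Unit tests=13, EF_Integration tests=28, EF_Code review=24) = 32; EF_Security audit = 32+12 = 44
Expected project duration μ = 44 weeks. Critical path: Backend dev → Frontend dev → Database migration → Security audit.

Variances on critical path: σ²_Backend dev=1.778, σ²_Frontend dev=4.000, σ²_Database migration=4.000, σ²_Security audit=5.444.
Largest is σ²_Security audit = 5.444.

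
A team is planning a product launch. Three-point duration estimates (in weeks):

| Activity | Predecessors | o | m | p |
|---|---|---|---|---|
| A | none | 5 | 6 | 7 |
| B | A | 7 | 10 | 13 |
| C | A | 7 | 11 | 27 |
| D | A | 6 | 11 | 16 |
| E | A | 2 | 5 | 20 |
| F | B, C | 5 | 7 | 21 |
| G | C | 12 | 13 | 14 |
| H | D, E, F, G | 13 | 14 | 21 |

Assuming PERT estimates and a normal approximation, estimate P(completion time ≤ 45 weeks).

0.290

te_A = (5 + 4·6 + 7)/6 = 36/6 = 6; σ²_A = ((7−5)/6)² = 0.111
te_B = (7 + 4·10 + 13)/6 = 60/6 = 10; σ²_B = ((13−7)/6)² = 1.000
te_C = (7 + 4·11 + 27)/6 = 78/6 = 13; σ²_C = ((27−7)/6)² = 11.111
te_D = (6 + 4·11 + 16)/6 = 66/6 = 11; σ²_D = ((16−6)/6)² = 2.778
te_E = (2 + 4·5 + 20)/6 = 42/6 = 7; σ²_E = ((20−2)/6)² = 9.000
te_F = (5 + 4·7 + 21)/6 = 54/6 = 9; σ²_F = ((21−5)/6)² = 7.111
te_G = (12 + 4·13 + 14)/6 = 78/6 = 13; σ²_G = ((14−12)/6)² = 0.111
te_H = (13 + 4·14 + 21)/6 = 90/6 = 15; σ²_H = ((21−13)/6)² = 1.778

Forward pass:
ES_A = 0; EF_A = 6
ES_B = 6; EF_B = 6+10 = 16
ES_C = 6; EF_C = 6+13 = 19
ES_D = 6; EF_D = 6+11 = 17
ES_E = 6; EF_E = 6+7 = 13
ES_F = max(EF_B=16, EF_C=19) = 19; EF_F = 19+9 = 28
ES_G = 19; EF_G = 19+13 = 32
ES_H = max(EF_D=17, EF_E=13, EF_F=28, EF_G=32) = 32; EF_H = 32+15 = 47
Expected project duration μ = 47 weeks. Critical path: A → C → G → H.

Variance along critical path = 0.111 + 11.111 + 0.111 + 1.778 = 13.111; σ = √13.111 = 3.621 weeks.
Z = (45 − 47) / 3.621 = -0.552
P(T ≤ 45) = Φ(-0.552) ≈ 0.290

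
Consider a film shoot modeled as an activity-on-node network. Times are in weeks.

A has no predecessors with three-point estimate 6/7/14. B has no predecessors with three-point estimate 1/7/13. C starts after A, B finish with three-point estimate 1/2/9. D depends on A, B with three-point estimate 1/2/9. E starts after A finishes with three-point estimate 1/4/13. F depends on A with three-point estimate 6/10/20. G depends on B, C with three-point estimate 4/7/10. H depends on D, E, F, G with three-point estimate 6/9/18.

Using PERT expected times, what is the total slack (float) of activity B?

2 weeks

te_A = (6 + 4·7 + 14)/6 = 48/6 = 8
te_B = (1 + 4·7 + 13)/6 = 42/6 = 7
te_C = (1 + 4·2 + 9)/6 = 18/6 = 3
te_D = (1 + 4·2 + 9)/6 = 18/6 = 3
te_E = (1 + 4·4 + 13)/6 = 30/6 = 5
te_F = (6 + 4·10 + 20)/6 = 66/6 = 11
te_G = (4 + 4·7 + 10)/6 = 42/6 = 7
te_H = (6 + 4·9 + 18)/6 = 60/6 = 10

Forward pass:
ES_A = 0; EF_A = 8
ES_B = 0; EF_B = 7
ES_C = max(EF_A=8, EF_B=7) = 8; EF_C = 8+3 = 11
ES_D = max(EF_A=8, EF_B=7) = 8; EF_D = 8+3 = 11
ES_E = 8; EF_E = 8+5 = 13
ES_F = 8; EF_F = 8+11 = 19
ES_G = max(EF_B=7, EF_C=11) = 11; EF_G = 11+7 = 18
ES_H = max(EF_D=11, EF_E=13, EF_F=19, EF_G=18) = 19; EF_H = 19+10 = 29
Expected project duration μ = 29 weeks. Critical path: A → F → H.

Backward pass:
LF_H = 29; LS_H = 29−10 = 19
LF_G = LS_H = 19; LS_G = 19−7 = 12
LF_F = LS_H = 19; LS_F = 19−11 = 8
LF_E = LS_H = 19; LS_E = 19−5 = 14
LF_D = LS_H = 19; LS_D = 19−3 = 16
LF_C = LS_G = 12; LS_C = 12−3 = 9
LF_B = min(LS_C=9, LS_D=16, LS_G=12) = 9; LS_B = 9−7 = 2
LF_A = min(LS_C=9, LS_D=16, LS_E=14, LS_F=8) = 8; LS_A = 8−8 = 0
Slack_B = LS_B − ES_B = 2 − 0 = 2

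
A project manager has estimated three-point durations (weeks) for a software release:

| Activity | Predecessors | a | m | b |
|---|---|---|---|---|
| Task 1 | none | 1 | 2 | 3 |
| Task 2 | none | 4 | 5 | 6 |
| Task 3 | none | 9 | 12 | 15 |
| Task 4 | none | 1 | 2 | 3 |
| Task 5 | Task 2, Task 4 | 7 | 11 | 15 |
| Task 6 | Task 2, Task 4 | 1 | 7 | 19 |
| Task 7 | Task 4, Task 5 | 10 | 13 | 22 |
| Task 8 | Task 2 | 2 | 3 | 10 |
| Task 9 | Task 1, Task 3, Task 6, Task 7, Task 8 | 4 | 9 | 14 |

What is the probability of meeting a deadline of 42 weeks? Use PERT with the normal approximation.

te_Task 1 = (1 + 4·2 + 3)/6 = 12/6 = 2; σ²_Task 1 = ((3−1)/6)² = 0.111
te_Task 2 = (4 + 4·5 + 6)/6 = 30/6 = 5; σ²_Task 2 = ((6−4)/6)² = 0.111
te_Task 3 = (9 + 4·12 + 15)/6 = 72/6 = 12; σ²_Task 3 = ((15−9)/6)² = 1.000
te_Task 4 = (1 + 4·2 + 3)/6 = 12/6 = 2; σ²_Task 4 = ((3−1)/6)² = 0.111
te_Task 5 = (7 + 4·11 + 15)/6 = 66/6 = 11; σ²_Task 5 = ((15−7)/6)² = 1.778
te_Task 6 = (1 + 4·7 + 19)/6 = 48/6 = 8; σ²_Task 6 = ((19−1)/6)² = 9.000
te_Task 7 = (10 + 4·13 + 22)/6 = 84/6 = 14; σ²_Task 7 = ((22−10)/6)² = 4.000
te_Task 8 = (2 + 4·3 + 10)/6 = 24/6 = 4; σ²_Task 8 = ((10−2)/6)² = 1.778
te_Task 9 = (4 + 4·9 + 14)/6 = 54/6 = 9; σ²_Task 9 = ((14−4)/6)² = 2.778

Forward pass:
ES_Task 1 = 0; EF_Task 1 = 2
ES_Task 2 = 0; EF_Task 2 = 5
ES_Task 3 = 0; EF_Task 3 = 12
ES_Task 4 = 0; EF_Task 4 = 2
ES_Task 5 = max(EF_Task 2=5, EF_Task 4=2) = 5; EF_Task 5 = 5+11 = 16
ES_Task 6 = max(EF_Task 2=5, EF_Task 4=2) = 5; EF_Task 6 = 5+8 = 13
ES_Task 7 = max(EF_Task 4=2, EF_Task 5=16) = 16; EF_Task 7 = 16+14 = 30
ES_Task 8 = 5; EF_Task 8 = 5+4 = 9
ES_Task 9 = max(EF_Task 1=2, EF_Task 3=12, EF_Task 6=13, EF_Task 7=30, EF_Task 8=9) = 30; EF_Task 9 = 30+9 = 39
Expected project duration μ = 39 weeks. Critical path: Task 2 → Task 5 → Task 7 → Task 9.

Variance along critical path = 0.111 + 1.778 + 4.000 + 2.778 = 8.667; σ = √8.667 = 2.944 weeks.
Z = (42 − 39) / 2.944 = 1.019
P(T ≤ 42) = Φ(1.019) ≈ 0.846

0.846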